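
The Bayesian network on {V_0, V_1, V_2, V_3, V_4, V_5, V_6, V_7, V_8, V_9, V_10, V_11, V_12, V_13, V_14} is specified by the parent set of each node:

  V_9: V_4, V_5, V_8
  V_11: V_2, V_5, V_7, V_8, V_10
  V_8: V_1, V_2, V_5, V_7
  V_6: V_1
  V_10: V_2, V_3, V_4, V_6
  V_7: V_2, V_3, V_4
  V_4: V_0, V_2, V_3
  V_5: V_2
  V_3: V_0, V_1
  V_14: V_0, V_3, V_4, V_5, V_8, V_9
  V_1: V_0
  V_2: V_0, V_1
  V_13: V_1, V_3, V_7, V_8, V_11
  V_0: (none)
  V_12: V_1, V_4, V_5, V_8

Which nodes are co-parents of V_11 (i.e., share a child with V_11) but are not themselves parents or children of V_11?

Children of V_11: V_13.
  parents(V_13) \ {V_11} = {V_1, V_3, V_7, V_8}.
Excluding nodes already adjacent to V_11 (V_2, V_5, V_7, V_8, V_10, V_13), the co-parent-only contribution is {V_1, V_3}.

{V_1, V_3}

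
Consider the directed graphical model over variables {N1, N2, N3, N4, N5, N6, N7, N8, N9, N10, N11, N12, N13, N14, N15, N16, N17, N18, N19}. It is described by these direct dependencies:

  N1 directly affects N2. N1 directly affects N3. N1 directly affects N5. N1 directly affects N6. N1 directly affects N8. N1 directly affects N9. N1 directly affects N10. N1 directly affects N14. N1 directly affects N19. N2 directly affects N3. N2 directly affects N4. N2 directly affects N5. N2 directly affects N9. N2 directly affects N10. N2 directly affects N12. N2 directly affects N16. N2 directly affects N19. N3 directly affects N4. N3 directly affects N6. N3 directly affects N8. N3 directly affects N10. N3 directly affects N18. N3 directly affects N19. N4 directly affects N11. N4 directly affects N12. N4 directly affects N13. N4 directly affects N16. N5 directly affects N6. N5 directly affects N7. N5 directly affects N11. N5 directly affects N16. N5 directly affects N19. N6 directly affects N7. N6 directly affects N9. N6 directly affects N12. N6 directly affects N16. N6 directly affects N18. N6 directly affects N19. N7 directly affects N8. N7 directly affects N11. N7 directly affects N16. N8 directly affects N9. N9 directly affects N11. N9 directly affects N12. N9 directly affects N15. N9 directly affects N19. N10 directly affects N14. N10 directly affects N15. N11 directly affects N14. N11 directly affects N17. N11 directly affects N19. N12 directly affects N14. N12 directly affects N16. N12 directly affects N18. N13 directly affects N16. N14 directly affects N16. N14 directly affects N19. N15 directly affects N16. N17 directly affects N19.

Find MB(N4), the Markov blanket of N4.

By definition, MB(N4) is built from N4's parents, N4's children, and the co-parents of N4.
N4's parents: N2, N3.
Children of N4: N11, N12, N13, N16.
Parents of each child, excluding N4:
  parents(N11) \ {N4} = {N5, N7, N9}.
  N12's other parents are N2, N6, N9.
  N13 has no other parent.
  parents(N16) \ {N4} = {N2, N5, N6, N7, N12, N13, N14, N15}.
Taking the union gives {N2, N3, N5, N6, N7, N9, N11, N12, N13, N14, N15, N16}.

{N2, N3, N5, N6, N7, N9, N11, N12, N13, N14, N15, N16}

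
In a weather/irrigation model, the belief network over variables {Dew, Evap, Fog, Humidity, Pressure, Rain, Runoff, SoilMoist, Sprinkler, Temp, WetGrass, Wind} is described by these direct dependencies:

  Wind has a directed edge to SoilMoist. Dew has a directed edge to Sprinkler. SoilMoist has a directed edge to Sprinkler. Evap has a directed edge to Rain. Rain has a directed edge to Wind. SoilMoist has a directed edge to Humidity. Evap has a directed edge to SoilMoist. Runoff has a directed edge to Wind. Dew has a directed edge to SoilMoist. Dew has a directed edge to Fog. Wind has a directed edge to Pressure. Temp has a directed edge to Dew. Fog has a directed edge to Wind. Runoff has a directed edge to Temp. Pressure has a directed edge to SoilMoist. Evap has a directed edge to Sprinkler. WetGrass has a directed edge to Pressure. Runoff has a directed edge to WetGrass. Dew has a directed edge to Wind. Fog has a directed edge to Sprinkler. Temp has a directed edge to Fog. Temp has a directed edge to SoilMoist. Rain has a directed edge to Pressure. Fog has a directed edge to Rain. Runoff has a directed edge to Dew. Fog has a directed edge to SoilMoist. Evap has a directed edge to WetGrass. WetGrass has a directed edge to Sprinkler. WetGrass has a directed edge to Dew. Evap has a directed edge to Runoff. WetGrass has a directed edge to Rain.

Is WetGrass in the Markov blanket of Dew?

WetGrass is a parent of Dew.
So WetGrass ∈ MB(Dew).

Yes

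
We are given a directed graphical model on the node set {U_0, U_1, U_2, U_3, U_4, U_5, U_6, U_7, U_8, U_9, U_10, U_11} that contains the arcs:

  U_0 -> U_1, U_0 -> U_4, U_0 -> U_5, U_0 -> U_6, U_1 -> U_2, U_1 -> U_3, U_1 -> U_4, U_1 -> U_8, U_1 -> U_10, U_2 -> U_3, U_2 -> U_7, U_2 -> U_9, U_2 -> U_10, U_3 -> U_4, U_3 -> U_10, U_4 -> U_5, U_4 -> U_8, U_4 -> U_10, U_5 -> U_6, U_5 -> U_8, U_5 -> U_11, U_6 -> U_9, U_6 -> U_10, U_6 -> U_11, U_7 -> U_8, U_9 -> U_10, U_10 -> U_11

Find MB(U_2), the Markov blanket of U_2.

{U_1, U_3, U_4, U_6, U_7, U_9, U_10}

By definition, MB(U_2) is built from U_2's parents, U_2's children, and the co-parents of U_2.
U_2 has parent U_1.
Ch(U_2) = {U_3, U_7, U_9, U_10}.
For each child, the remaining parents (spouses of U_2):
  parents(U_3) \ {U_2} = {U_1}.
  U_7 has no other parent.
  U_9 also has parent U_6.
  U_10's other parents are U_1, U_3, U_4, U_6, U_9.
Union: {U_1} ∪ {U_3, U_7, U_9, U_10} ∪ {U_1, U_3, U_4, U_6, U_9} = {U_1, U_3, U_4, U_6, U_7, U_9, U_10}.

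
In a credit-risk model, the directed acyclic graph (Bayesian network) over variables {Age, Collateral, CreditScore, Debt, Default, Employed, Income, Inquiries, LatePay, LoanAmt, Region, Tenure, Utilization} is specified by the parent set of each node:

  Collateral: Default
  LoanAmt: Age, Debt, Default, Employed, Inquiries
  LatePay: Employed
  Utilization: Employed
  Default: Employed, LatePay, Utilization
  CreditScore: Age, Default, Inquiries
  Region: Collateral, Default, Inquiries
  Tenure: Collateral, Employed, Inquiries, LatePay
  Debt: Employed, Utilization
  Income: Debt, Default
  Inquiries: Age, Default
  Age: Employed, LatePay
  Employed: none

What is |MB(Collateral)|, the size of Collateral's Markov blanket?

By definition, MB(Collateral) is built from Collateral's parents, Collateral's children, and the co-parents of Collateral.
Collateral's children: Region, Tenure.
Collateral has parent Default.
Co-parents of Collateral (other parents of its children):
  Tenure also has parents Employed, Inquiries, LatePay.
  Region also has parents Default, Inquiries.
MB(Collateral) = {Default, Employed, Inquiries, LatePay, Region, Tenure}, which has 6 nodes.

6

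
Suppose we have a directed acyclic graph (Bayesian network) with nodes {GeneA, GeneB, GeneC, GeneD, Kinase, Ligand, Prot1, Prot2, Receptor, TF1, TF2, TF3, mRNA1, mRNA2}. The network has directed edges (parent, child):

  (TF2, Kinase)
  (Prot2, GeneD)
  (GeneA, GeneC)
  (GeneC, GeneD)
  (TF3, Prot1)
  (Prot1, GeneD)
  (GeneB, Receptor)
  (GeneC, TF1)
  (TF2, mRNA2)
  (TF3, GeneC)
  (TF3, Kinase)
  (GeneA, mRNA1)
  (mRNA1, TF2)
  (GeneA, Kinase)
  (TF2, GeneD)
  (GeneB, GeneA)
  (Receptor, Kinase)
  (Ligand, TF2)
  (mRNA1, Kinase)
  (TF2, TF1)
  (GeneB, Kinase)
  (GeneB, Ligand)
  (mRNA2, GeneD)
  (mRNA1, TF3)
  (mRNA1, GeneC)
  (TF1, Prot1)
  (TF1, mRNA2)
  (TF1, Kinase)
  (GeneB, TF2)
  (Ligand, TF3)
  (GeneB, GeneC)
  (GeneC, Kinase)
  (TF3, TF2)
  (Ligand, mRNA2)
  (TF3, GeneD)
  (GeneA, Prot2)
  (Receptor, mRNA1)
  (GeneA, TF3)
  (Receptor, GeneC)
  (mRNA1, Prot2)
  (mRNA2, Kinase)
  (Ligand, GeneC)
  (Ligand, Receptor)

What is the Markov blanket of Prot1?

Prot1 has child GeneD.
Prot1 has parents TF1, TF3.
Parents of each child, excluding Prot1:
  GeneD also has parents GeneC, Prot2, TF2, TF3, mRNA2.
So the Markov blanket of Prot1 is {GeneC, GeneD, Prot2, TF1, TF2, TF3, mRNA2}.

{GeneC, GeneD, Prot2, TF1, TF2, TF3, mRNA2}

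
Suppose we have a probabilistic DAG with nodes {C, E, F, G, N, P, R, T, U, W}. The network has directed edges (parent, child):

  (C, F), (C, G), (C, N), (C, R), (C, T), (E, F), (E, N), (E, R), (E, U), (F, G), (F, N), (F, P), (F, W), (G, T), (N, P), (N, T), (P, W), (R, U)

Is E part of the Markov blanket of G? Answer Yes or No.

No

Recall MB(v) = parents ∪ children ∪ spouses, where spouses are the other parents of v's children.
G's parents: C, F.
Children of G: T.
Parents of each child, excluding G:
  T: C, N
MB(G) = {C, F, N, T}; E is not in this set.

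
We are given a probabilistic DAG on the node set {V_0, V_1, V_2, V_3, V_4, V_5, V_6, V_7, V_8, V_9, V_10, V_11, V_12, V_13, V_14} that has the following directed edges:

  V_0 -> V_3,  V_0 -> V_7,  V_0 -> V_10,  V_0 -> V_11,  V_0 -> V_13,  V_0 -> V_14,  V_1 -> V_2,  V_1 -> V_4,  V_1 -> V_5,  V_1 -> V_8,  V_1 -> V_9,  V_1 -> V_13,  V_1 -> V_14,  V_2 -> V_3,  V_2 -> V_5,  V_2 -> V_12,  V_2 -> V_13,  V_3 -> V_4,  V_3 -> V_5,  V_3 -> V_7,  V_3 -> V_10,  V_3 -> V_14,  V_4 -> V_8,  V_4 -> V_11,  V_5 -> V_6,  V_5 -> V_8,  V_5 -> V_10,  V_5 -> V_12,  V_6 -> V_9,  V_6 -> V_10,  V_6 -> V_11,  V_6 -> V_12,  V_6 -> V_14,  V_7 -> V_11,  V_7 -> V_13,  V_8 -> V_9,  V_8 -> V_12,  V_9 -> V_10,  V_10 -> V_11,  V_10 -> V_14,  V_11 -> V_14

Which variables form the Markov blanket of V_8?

{V_1, V_2, V_4, V_5, V_6, V_9, V_12}

Parents of V_8: V_1, V_4, V_5.
Children of V_8: V_9, V_12.
Other parents of V_8's children:
  V_9 also has parents V_1, V_6.
  parents(V_12) \ {V_8} = {V_2, V_5, V_6}.
Union: {V_1, V_4, V_5} ∪ {V_9, V_12} ∪ {V_1, V_2, V_5, V_6} = {V_1, V_2, V_4, V_5, V_6, V_9, V_12}.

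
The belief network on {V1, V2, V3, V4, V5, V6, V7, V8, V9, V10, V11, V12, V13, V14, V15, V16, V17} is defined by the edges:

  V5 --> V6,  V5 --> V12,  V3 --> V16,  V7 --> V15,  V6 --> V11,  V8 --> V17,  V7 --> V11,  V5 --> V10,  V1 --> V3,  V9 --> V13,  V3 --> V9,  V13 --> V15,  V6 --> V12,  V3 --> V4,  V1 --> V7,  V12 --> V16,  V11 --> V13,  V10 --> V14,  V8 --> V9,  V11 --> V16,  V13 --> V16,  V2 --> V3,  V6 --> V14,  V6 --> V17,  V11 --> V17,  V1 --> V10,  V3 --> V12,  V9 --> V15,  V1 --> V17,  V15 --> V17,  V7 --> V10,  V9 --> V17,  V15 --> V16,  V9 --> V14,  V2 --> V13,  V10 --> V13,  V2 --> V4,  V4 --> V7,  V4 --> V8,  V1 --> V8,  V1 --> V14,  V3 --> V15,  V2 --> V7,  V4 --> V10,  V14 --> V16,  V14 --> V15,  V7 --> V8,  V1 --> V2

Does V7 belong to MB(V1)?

V7 is a child of V1.
So V7 ∈ MB(V1).

Yes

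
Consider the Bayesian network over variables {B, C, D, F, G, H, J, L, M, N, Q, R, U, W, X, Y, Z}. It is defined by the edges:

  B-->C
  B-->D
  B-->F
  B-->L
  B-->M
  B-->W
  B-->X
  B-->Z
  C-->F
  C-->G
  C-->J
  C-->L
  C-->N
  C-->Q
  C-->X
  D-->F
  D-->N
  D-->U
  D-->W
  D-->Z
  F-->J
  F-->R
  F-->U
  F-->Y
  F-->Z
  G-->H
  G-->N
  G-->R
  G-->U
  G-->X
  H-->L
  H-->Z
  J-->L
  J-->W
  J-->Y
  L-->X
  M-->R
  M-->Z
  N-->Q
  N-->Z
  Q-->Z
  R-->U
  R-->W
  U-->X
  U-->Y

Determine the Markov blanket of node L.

{B, C, G, H, J, U, X}

Parents of L: B, C, H, J.
Children of L: X.
For each child, the remaining parents (spouses of L):
  parents(X) \ {L} = {B, C, G, U}.
MB(L) = {B, C, G, H, J, U, X}.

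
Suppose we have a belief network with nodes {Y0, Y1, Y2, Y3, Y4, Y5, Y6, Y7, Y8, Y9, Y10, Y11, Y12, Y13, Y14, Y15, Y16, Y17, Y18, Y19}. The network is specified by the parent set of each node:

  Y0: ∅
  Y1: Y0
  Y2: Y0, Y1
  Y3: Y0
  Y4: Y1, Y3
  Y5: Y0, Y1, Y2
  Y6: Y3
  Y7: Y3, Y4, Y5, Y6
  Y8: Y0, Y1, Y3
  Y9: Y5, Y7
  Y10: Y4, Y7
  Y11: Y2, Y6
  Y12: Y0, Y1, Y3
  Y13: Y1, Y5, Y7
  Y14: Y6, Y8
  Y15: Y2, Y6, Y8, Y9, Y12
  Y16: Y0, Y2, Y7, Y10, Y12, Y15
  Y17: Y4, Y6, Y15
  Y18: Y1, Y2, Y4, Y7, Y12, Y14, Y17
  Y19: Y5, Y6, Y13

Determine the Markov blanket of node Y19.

Y19's children: none.
Parents of Y19: Y5, Y6, Y13.
With no children, Y19 has no spouses; the co-parent set is empty.
Taking the union gives {Y5, Y6, Y13}.

{Y5, Y6, Y13}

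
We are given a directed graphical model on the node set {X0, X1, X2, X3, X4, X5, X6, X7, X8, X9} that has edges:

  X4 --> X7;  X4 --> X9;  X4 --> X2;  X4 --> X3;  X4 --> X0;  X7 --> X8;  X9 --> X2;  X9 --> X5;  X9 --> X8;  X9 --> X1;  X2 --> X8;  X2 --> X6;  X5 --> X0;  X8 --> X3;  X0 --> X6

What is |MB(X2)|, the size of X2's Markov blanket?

6

X2 has children X6, X8.
X2's parents: X4, X9.
Co-parents of X2 (other parents of its children):
  X8 also has parents X7, X9.
  parents(X6) \ {X2} = {X0}.
MB(X2) = {X0, X4, X6, X7, X8, X9}, which has 6 nodes.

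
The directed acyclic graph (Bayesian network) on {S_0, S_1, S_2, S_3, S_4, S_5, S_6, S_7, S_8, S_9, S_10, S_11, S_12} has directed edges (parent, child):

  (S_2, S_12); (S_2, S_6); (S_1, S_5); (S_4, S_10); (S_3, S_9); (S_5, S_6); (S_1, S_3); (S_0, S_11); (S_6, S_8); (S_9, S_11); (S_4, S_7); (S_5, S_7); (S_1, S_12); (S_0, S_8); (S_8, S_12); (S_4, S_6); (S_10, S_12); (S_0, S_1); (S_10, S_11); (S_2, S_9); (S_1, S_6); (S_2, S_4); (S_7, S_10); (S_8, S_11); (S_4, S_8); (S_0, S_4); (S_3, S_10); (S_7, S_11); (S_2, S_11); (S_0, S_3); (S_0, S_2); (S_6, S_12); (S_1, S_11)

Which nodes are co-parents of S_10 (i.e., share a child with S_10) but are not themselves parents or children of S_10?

{S_0, S_1, S_2, S_6, S_8, S_9}

Children of S_10: S_11, S_12.
  parents(S_11) \ {S_10} = {S_0, S_1, S_2, S_7, S_8, S_9}.
  parents(S_12) \ {S_10} = {S_1, S_2, S_6, S_8}.
Excluding nodes already adjacent to S_10 (S_3, S_4, S_7, S_11, S_12), the co-parent-only contribution is {S_0, S_1, S_2, S_6, S_8, S_9}.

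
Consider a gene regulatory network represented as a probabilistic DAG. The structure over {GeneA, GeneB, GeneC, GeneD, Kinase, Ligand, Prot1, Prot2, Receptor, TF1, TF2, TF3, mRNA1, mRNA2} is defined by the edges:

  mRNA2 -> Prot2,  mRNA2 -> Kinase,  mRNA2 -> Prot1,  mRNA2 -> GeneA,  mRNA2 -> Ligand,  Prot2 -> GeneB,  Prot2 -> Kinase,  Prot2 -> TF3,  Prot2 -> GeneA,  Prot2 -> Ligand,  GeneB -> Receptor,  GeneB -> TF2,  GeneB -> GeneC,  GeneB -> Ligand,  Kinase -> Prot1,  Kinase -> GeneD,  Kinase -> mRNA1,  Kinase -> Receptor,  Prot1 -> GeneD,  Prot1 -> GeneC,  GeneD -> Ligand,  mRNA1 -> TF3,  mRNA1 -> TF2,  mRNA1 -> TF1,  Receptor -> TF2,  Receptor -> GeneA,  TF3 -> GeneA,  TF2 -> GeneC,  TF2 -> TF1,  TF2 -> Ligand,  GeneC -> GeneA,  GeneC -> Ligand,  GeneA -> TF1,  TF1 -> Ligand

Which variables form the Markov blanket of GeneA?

By definition, MB(GeneA) is built from GeneA's parents, GeneA's children, and the co-parents of GeneA.
GeneA's children: TF1.
Parents of GeneA: GeneC, Prot2, Receptor, TF3, mRNA2.
Parents of each child, excluding GeneA:
  TF1: TF2, mRNA1
Union: {GeneC, Prot2, Receptor, TF3, mRNA2} ∪ {TF1} ∪ {TF2, mRNA1} = {GeneC, Prot2, Receptor, TF1, TF2, TF3, mRNA1, mRNA2}.

{GeneC, Prot2, Receptor, TF1, TF2, TF3, mRNA1, mRNA2}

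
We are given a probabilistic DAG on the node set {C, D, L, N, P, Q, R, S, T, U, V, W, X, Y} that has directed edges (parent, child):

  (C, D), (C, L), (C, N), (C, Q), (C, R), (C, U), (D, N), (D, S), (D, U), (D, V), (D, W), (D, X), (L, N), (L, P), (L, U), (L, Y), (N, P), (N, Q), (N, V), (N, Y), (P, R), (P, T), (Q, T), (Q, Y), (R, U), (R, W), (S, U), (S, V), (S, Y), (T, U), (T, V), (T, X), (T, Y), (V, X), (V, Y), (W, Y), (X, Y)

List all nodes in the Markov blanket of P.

{C, L, N, Q, R, T}

P's parents: L, N.
Ch(P) = {R, T}.
Parents of each child, excluding P:
  parents(R) \ {P} = {C}.
  T's other parent is Q.
MB(P) = {C, L, N, Q, R, T}.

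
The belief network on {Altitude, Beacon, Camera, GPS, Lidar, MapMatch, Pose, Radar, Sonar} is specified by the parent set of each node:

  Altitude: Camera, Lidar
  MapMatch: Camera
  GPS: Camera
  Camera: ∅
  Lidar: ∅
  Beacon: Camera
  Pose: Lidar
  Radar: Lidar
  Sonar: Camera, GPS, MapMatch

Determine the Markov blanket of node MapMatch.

{Camera, GPS, Sonar}

MapMatch has parent Camera.
MapMatch's children: Sonar.
For each child, the remaining parents (spouses of MapMatch):
  Sonar also has parents Camera, GPS.
Union: {Camera} ∪ {Sonar} ∪ {Camera, GPS} = {Camera, GPS, Sonar}.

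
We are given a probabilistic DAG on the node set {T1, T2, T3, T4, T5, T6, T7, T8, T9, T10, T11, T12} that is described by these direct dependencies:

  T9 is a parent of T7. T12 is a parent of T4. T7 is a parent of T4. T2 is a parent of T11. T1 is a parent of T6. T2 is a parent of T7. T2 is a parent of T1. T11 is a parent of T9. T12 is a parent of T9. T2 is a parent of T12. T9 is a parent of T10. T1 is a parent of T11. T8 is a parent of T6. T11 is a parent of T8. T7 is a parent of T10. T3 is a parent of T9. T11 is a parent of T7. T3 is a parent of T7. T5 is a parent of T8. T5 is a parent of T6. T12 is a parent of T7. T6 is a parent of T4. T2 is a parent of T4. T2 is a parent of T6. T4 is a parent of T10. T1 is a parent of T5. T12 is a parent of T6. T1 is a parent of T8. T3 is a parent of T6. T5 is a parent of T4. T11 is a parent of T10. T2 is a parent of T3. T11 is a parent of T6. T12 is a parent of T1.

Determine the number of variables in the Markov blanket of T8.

7

By definition, MB(T8) is built from T8's parents, T8's children, and the co-parents of T8.
Ch(T8) = {T6}.
Pa(T8) = {T1, T5, T11}.
For each child, the remaining parents (spouses of T8):
  parents(T6) \ {T8} = {T1, T2, T3, T5, T11, T12}.
MB(T8) = {T1, T2, T3, T5, T6, T11, T12}, which has 7 nodes.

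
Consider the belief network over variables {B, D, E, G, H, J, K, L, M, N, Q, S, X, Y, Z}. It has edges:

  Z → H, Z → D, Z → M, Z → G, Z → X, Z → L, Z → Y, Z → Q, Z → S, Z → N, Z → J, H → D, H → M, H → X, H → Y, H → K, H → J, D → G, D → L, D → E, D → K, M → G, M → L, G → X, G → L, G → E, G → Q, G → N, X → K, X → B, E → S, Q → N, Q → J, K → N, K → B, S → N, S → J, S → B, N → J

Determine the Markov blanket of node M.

Recall MB(v) = parents ∪ children ∪ spouses, where spouses are the other parents of v's children.
M has parents H, Z.
Children of M: G, L.
Co-parents of M (other parents of its children):
  G's other parents are D, Z.
  L's other parents are D, G, Z.
MB(M) = {D, G, H, L, Z}.

{D, G, H, L, Z}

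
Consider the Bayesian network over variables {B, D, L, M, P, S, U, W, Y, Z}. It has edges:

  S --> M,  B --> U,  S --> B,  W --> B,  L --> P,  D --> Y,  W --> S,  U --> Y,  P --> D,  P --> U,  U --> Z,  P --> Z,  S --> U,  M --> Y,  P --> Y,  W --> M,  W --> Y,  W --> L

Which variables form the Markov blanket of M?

{D, P, S, U, W, Y}

A node's Markov blanket = Pa ∪ Ch ∪ (parents of Ch other than the node itself).
M has parents S, W.
Children of M: Y.
Other parents of M's children:
  parents(Y) \ {M} = {D, P, U, W}.
MB(M) = {D, P, S, U, W, Y}.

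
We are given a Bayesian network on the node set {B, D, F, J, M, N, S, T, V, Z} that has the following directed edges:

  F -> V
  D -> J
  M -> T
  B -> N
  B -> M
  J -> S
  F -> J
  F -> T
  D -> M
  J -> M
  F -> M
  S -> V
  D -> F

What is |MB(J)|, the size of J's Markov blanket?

5

Parents of J: D, F.
J's children: M, S.
Co-parents of J (other parents of its children):
  parents(M) \ {J} = {B, D, F}.
  S has no other parent.
MB(J) = {B, D, F, M, S}, which has 5 nodes.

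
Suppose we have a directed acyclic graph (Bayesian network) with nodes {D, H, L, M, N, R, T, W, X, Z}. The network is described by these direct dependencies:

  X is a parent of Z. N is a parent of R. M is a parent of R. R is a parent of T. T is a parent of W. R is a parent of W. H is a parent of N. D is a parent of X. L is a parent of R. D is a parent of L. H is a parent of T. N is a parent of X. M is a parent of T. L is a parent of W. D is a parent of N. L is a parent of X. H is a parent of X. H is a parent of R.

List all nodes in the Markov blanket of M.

{H, L, N, R, T}

The Markov blanket of a node is its parents, its children, and the other parents of its children.
M's children: R, T.
Pa(M) = {}.
Co-parents of M (other parents of its children):
  R's other parents are H, L, N.
  T's other parents are H, R.
So the Markov blanket of M is {H, L, N, R, T}.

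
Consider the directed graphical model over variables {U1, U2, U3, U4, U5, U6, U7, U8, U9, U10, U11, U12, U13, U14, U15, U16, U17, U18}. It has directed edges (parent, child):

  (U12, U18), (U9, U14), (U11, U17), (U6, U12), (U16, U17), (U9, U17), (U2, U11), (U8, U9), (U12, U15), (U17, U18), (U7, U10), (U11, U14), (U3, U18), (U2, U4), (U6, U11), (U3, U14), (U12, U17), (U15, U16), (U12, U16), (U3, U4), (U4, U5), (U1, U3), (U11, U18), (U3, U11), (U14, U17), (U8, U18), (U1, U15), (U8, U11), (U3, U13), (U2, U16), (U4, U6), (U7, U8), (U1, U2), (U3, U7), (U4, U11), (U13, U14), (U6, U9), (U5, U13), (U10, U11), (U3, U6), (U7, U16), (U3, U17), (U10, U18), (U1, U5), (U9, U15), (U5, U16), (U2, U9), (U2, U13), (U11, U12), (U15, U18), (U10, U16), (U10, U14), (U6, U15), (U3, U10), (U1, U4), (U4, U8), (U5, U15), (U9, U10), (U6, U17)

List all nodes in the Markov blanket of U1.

U1 has no parents.
Ch(U1) = {U2, U3, U4, U5, U15}.
Co-parents of U1 (other parents of its children):
  U2: no additional parents.
  U3 has no other parent.
  U4's other parents are U2, U3.
  parents(U5) \ {U1} = {U4}.
  U15 also has parents U5, U6, U9, U12.
So the Markov blanket of U1 is {U2, U3, U4, U5, U6, U9, U12, U15}.

{U2, U3, U4, U5, U6, U9, U12, U15}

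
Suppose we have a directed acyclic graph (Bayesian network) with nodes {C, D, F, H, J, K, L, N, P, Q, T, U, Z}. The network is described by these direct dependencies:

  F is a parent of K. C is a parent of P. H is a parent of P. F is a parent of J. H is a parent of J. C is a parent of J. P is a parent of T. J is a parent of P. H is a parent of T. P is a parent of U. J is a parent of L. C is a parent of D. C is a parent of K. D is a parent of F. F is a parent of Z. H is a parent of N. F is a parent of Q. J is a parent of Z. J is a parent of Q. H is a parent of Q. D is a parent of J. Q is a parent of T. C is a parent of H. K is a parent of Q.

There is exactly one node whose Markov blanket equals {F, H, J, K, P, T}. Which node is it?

Q

The target node must have every member of {F, H, J, K, P, T} as a parent, child, or co-parent, and no others.
Parents of Q: F, H, J, K; children: T; co-parents: H, P.
These exactly cover the given set, so the node is Q.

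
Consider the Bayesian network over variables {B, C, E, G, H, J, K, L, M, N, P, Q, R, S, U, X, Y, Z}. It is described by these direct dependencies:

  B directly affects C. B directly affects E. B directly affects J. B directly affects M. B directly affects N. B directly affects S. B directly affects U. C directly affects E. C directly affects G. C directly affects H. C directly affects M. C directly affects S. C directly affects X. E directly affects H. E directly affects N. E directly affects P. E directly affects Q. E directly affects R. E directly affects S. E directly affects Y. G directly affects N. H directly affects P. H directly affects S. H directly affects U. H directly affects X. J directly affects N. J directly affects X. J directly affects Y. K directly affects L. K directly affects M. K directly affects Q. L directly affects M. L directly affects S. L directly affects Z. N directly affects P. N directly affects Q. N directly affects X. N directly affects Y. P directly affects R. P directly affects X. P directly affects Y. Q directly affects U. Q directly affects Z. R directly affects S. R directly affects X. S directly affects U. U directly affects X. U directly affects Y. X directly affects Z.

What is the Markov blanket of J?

The Markov blanket of a node is its parents, its children, and the other parents of its children.
Parents of J: B.
Children of J: N, X, Y.
Parents of each child, excluding J:
  N: B, E, G
  X: C, H, N, P, R, U
  Y: E, N, P, U
Taking the union gives {B, C, E, G, H, N, P, R, U, X, Y}.

{B, C, E, G, H, N, P, R, U, X, Y}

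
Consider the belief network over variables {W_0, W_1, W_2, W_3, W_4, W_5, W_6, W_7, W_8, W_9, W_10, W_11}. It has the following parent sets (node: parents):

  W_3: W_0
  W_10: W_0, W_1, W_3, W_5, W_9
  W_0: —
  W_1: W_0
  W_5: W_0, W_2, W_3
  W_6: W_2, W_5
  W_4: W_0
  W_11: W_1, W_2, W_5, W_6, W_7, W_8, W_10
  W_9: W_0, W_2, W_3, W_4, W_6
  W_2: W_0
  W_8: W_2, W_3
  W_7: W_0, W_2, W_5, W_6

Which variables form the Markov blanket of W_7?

The Markov blanket of a node is its parents, its children, and the other parents of its children.
W_7 has parents W_0, W_2, W_5, W_6.
W_7's children: W_11.
For each child, the remaining parents (spouses of W_7):
  W_11 also has parents W_1, W_2, W_5, W_6, W_8, W_10.
Taking the union gives {W_0, W_1, W_2, W_5, W_6, W_8, W_10, W_11}.

{W_0, W_1, W_2, W_5, W_6, W_8, W_10, W_11}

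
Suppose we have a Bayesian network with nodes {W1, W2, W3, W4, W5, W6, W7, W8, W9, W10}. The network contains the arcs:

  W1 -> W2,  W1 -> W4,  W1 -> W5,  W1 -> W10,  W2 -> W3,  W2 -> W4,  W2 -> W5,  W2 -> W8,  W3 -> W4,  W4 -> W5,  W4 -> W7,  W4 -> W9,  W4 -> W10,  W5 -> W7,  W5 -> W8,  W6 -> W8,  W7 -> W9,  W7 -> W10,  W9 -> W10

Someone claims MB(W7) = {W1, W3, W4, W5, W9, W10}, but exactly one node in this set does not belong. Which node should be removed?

W3

W7 has children W9, W10.
Pa(W7) = {W4, W5}.
Co-parents of W7 (other parents of its children):
  W9: W4
  W10: W1, W4, W9
MB(W7) = {W1, W4, W5, W9, W10}.
W3 is neither a parent, child, nor co-parent of W7, so it does not belong.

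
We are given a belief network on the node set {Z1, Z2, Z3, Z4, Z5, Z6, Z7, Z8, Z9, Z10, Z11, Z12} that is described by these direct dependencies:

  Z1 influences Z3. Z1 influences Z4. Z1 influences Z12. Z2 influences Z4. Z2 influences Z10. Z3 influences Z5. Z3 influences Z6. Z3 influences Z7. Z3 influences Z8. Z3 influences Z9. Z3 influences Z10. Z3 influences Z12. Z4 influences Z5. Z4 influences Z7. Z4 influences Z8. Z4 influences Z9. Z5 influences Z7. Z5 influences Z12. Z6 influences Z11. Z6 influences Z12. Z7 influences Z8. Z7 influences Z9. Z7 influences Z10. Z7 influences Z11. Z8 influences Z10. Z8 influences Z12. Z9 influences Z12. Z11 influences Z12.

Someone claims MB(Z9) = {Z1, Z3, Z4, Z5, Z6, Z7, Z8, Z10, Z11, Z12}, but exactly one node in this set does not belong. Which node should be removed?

Z10

A node's Markov blanket = Pa ∪ Ch ∪ (parents of Ch other than the node itself).
Z9's children: Z12.
Parents of Z9: Z3, Z4, Z7.
Parents of each child, excluding Z9:
  parents(Z12) \ {Z9} = {Z1, Z3, Z5, Z6, Z8, Z11}.
MB(Z9) = {Z1, Z3, Z4, Z5, Z6, Z7, Z8, Z11, Z12}.
Z10 is neither a parent, child, nor co-parent of Z9, so it does not belong.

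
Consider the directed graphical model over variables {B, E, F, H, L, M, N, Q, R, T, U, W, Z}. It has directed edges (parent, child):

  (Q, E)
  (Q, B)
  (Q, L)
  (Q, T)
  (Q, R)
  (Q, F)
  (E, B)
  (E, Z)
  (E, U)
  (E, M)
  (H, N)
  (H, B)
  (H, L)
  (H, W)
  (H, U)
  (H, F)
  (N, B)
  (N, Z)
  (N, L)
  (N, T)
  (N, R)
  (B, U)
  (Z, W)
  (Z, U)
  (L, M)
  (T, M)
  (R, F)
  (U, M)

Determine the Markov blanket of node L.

By definition, MB(L) is built from L's parents, L's children, and the co-parents of L.
L has parents H, N, Q.
L's children: M.
Parents of each child, excluding L:
  parents(M) \ {L} = {E, T, U}.
MB(L) = {E, H, M, N, Q, T, U}.

{E, H, M, N, Q, T, U}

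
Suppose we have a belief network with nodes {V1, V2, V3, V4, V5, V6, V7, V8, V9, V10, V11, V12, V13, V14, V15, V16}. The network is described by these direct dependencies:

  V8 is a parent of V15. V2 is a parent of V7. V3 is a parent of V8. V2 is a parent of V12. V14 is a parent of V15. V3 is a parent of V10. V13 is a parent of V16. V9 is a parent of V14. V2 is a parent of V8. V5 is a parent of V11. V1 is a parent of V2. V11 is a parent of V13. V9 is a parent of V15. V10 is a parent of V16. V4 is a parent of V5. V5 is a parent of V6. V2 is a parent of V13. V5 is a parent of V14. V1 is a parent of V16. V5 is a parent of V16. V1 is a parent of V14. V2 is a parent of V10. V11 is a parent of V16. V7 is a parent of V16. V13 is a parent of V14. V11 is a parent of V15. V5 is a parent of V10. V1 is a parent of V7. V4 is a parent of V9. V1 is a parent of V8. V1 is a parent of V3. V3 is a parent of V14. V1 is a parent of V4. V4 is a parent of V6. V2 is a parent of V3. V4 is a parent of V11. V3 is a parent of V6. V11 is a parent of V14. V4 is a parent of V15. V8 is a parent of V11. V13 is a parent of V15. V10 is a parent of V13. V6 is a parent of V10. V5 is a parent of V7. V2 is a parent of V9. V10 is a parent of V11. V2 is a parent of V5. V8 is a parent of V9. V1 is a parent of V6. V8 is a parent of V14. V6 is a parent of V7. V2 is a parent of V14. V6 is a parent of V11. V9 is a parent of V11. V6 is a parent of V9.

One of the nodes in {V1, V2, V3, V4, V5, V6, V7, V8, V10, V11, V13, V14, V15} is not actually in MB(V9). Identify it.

V7

Ch(V9) = {V11, V14, V15}.
V9's parents: V2, V4, V6, V8.
Parents of each child, excluding V9:
  V11: V4, V5, V6, V8, V10
  V14: V1, V2, V3, V5, V8, V11, V13
  V15: V4, V8, V11, V13, V14
MB(V9) = {V1, V2, V3, V4, V5, V6, V8, V10, V11, V13, V14, V15}.
V7 is neither a parent, child, nor co-parent of V9, so it does not belong.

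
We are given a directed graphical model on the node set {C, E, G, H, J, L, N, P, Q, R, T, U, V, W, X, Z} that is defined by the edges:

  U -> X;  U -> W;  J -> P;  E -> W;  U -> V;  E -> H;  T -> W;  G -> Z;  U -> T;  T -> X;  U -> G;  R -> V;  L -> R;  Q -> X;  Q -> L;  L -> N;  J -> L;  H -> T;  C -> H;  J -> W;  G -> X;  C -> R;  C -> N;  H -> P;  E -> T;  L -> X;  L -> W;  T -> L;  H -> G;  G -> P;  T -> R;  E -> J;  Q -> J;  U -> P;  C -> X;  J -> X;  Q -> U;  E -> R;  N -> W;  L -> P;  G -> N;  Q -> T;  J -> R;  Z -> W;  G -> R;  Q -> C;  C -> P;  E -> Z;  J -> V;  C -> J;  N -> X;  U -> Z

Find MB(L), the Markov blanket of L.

{C, E, G, H, J, N, P, Q, R, T, U, W, X, Z}

By definition, MB(L) is built from L's parents, L's children, and the co-parents of L.
Pa(L) = {J, Q, T}.
L has children N, P, R, W, X.
Co-parents of L (other parents of its children):
  parents(N) \ {L} = {C, G}.
  R's other parents are C, E, G, J, T.
  X also has parents C, G, J, N, Q, T, U.
  W also has parents E, J, N, T, U, Z.
  parents(P) \ {L} = {C, G, H, J, U}.
Taking the union gives {C, E, G, H, J, N, P, Q, R, T, U, W, X, Z}.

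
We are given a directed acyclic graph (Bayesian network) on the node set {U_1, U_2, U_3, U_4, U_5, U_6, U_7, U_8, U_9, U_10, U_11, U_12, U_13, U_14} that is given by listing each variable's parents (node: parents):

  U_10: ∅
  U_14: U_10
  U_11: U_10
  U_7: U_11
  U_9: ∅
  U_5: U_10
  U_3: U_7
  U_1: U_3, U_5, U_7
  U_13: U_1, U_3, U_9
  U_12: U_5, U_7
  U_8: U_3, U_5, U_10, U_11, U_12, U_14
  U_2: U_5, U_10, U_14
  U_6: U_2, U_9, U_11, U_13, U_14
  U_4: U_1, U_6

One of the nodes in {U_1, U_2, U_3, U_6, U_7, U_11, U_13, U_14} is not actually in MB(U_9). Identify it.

U_7

Recall MB(v) = parents ∪ children ∪ spouses, where spouses are the other parents of v's children.
U_9 has no parents.
U_9 has children U_6, U_13.
Other parents of U_9's children:
  U_13: U_1, U_3
  U_6: U_2, U_11, U_13, U_14
MB(U_9) = {U_1, U_2, U_3, U_6, U_11, U_13, U_14}.
U_7 is neither a parent, child, nor co-parent of U_9, so it does not belong.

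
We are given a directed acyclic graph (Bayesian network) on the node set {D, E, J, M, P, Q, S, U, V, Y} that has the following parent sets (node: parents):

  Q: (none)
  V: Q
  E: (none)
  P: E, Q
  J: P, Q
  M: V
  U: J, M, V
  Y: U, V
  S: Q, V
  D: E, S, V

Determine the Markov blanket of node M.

{J, U, V}

By definition, MB(M) is built from M's parents, M's children, and the co-parents of M.
Parents of M: V.
M's children: U.
Parents of each child, excluding M:
  U also has parents J, V.
MB(M) = {J, U, V}.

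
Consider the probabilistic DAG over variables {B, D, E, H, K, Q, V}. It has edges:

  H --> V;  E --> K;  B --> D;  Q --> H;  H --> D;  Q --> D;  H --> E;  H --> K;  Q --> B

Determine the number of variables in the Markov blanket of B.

The Markov blanket of a node is its parents, its children, and the other parents of its children.
B has parent Q.
Children of B: D.
For each child, the remaining parents (spouses of B):
  D: H, Q
MB(B) = {D, H, Q}, which has 3 nodes.

3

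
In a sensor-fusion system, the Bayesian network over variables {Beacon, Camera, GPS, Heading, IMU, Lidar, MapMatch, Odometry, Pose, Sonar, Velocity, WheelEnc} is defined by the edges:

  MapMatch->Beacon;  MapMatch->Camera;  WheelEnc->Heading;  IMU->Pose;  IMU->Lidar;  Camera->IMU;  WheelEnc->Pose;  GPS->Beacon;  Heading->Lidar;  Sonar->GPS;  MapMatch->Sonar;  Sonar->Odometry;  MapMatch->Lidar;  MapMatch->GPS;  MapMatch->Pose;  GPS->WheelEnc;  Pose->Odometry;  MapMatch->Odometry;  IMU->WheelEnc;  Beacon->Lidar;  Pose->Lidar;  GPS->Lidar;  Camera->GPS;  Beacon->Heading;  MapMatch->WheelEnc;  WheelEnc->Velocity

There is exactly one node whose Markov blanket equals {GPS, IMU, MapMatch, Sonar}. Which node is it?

The target node must have every member of {GPS, IMU, MapMatch, Sonar} as a parent, child, or co-parent, and no others.
Parents of Camera: MapMatch; children: GPS, IMU; co-parents: MapMatch, Sonar.
These exactly cover the given set, so the node is Camera.

Camera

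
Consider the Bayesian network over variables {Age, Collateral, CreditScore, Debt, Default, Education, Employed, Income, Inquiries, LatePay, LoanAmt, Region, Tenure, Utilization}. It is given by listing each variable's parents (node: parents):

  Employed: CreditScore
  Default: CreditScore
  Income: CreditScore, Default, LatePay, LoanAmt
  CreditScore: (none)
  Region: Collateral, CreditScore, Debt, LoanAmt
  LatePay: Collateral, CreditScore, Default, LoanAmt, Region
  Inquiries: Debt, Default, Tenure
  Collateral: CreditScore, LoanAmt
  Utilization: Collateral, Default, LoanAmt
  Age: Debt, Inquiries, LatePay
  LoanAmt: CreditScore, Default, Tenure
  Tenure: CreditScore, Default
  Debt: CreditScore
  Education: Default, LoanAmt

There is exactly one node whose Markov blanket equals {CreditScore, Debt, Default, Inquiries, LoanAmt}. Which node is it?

The target node must have every member of {CreditScore, Debt, Default, Inquiries, LoanAmt} as a parent, child, or co-parent, and no others.
Parents of Tenure: CreditScore, Default; children: Inquiries, LoanAmt; co-parents: CreditScore, Debt, Default.
These exactly cover the given set, so the node is Tenure.

Tenure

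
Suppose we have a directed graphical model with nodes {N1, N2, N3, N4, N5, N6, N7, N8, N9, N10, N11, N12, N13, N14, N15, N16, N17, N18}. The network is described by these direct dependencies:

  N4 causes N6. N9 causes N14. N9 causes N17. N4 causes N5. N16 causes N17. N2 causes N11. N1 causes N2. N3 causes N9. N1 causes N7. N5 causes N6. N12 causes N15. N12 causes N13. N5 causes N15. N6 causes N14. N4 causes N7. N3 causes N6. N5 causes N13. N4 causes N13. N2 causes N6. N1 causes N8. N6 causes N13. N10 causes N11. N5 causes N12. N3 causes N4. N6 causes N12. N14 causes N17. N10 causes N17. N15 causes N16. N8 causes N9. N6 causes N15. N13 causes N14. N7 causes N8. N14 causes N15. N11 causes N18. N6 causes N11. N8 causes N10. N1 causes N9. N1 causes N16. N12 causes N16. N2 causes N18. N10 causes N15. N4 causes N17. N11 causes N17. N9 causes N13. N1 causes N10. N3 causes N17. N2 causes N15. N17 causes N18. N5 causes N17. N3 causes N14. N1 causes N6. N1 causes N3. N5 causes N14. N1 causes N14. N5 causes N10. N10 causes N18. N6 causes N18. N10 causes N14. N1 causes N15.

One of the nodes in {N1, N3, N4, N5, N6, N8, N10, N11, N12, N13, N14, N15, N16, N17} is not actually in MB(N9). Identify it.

By definition, MB(N9) is built from N9's parents, N9's children, and the co-parents of N9.
Ch(N9) = {N13, N14, N17}.
N9 has parents N1, N3, N8.
Parents of each child, excluding N9:
  N13's other parents are N4, N5, N6, N12.
  parents(N14) \ {N9} = {N1, N3, N5, N6, N10, N13}.
  N17 also has parents N3, N4, N5, N10, N11, N14, N16.
MB(N9) = {N1, N3, N4, N5, N6, N8, N10, N11, N12, N13, N14, N16, N17}.
N15 is neither a parent, child, nor co-parent of N9, so it does not belong.

N15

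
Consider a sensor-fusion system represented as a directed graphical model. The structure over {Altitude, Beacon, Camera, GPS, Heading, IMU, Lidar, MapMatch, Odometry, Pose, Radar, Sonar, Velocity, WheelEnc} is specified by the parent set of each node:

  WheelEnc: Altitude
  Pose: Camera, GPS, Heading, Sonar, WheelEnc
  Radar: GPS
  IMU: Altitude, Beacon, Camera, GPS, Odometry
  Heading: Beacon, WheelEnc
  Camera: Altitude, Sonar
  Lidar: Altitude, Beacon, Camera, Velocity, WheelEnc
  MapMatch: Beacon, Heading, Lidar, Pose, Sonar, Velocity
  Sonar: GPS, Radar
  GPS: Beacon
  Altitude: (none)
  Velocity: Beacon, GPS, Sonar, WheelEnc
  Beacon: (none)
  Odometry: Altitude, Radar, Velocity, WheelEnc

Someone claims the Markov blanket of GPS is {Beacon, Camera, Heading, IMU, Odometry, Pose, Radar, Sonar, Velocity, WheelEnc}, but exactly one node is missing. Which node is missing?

GPS has children IMU, Pose, Radar, Sonar, Velocity.
GPS has parent Beacon.
Co-parents of GPS (other parents of its children):
  Radar: no additional parents.
  Sonar also has parent Radar.
  Velocity's other parents are Beacon, Sonar, WheelEnc.
  parents(Pose) \ {GPS} = {Camera, Heading, Sonar, WheelEnc}.
  IMU's other parents are Altitude, Beacon, Camera, Odometry.
MB(GPS) = {Altitude, Beacon, Camera, Heading, IMU, Odometry, Pose, Radar, Sonar, Velocity, WheelEnc}.
Comparing with the claimed set, Altitude is missing.

Altitude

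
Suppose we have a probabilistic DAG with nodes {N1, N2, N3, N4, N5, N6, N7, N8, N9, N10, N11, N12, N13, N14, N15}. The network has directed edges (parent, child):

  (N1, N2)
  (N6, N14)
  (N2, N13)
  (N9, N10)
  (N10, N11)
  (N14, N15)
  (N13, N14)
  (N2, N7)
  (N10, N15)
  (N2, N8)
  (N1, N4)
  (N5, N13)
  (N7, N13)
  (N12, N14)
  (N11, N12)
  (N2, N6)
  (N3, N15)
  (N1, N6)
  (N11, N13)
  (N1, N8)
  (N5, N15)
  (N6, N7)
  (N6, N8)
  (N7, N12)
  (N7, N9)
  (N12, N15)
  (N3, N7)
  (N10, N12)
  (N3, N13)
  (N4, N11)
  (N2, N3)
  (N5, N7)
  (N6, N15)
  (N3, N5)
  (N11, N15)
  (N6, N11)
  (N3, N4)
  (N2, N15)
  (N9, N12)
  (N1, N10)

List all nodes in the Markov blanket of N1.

{N2, N3, N4, N6, N8, N9, N10}

By definition, MB(N1) is built from N1's parents, N1's children, and the co-parents of N1.
N1's children: N2, N4, N6, N8, N10.
N1's parents: none.
Co-parents of N1 (other parents of its children):
  N2: —
  N4: N3
  N6: N2
  N8: N2, N6
  N10: N9
MB(N1) = {N2, N3, N4, N6, N8, N9, N10}.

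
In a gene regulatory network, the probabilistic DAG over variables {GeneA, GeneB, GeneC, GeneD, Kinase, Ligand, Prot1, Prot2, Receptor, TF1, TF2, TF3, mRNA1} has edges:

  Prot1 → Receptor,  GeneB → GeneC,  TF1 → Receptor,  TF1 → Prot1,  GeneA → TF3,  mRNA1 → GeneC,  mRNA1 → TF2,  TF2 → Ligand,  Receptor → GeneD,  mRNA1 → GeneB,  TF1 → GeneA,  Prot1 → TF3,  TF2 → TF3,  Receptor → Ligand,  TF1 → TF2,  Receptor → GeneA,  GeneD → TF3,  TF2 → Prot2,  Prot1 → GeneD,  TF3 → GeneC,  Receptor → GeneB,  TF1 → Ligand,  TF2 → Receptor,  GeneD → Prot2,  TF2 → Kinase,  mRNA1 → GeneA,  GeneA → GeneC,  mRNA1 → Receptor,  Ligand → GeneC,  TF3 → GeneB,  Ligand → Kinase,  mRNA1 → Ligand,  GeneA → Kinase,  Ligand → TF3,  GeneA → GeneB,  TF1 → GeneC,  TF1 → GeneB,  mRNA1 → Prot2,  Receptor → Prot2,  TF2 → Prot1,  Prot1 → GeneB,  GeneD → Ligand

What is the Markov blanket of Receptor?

{GeneA, GeneB, GeneD, Ligand, Prot1, Prot2, TF1, TF2, TF3, mRNA1}

Parents of Receptor: Prot1, TF1, TF2, mRNA1.
Receptor has children GeneA, GeneB, GeneD, Ligand, Prot2.
Co-parents of Receptor (other parents of its children):
  parents(GeneD) \ {Receptor} = {Prot1}.
  Prot2 also has parents GeneD, TF2, mRNA1.
  parents(Ligand) \ {Receptor} = {GeneD, TF1, TF2, mRNA1}.
  parents(GeneA) \ {Receptor} = {TF1, mRNA1}.
  parents(GeneB) \ {Receptor} = {GeneA, Prot1, TF1, TF3, mRNA1}.
MB(Receptor) = {GeneA, GeneB, GeneD, Ligand, Prot1, Prot2, TF1, TF2, TF3, mRNA1}.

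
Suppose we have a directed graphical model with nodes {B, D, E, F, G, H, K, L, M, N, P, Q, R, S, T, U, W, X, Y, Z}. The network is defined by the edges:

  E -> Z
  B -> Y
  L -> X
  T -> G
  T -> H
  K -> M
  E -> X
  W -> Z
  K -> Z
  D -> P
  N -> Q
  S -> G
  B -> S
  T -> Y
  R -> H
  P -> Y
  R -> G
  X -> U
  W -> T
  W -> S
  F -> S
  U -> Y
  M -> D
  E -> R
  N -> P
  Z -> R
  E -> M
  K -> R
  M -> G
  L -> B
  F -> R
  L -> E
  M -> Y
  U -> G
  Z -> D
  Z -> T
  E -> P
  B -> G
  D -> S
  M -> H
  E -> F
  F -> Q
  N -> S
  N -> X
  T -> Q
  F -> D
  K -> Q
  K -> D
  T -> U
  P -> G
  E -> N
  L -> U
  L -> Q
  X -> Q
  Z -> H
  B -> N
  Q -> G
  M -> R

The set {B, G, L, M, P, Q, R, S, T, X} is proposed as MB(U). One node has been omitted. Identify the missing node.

The Markov blanket of a node is its parents, its children, and the other parents of its children.
Pa(U) = {L, T, X}.
U has children G, Y.
Parents of each child, excluding U:
  parents(Y) \ {U} = {B, M, P, T}.
  G's other parents are B, M, P, Q, R, S, T.
MB(U) = {B, G, L, M, P, Q, R, S, T, X, Y}.
Comparing with the claimed set, Y is missing.

Y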